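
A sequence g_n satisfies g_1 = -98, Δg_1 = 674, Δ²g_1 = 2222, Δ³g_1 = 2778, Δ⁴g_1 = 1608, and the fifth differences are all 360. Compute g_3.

Build the table forward from the leading diagonal:
Δ⁵: 360  360  360
Δ⁴: 1608  1968  2328
Δ³: 2778  4386  6354
Δ²: 2222  5000  9386
Δ: 674  2896  7896
g: -98  576  3472

3472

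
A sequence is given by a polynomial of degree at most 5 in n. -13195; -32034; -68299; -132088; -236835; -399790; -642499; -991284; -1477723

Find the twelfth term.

-4167664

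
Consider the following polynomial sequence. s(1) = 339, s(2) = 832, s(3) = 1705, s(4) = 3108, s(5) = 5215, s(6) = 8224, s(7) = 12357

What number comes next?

Δ: 493  873  1403  2107  3009  4133
Δ²: 380  530  704  902  1124
Δ³: 150  174  198  222
Δ⁴: 24  24  24
Constant fourth difference = 24, so extend:
222 + 24 = 246;  1124 + 246 = 1370;  4133 + 1370 = 5503;  12357 + 5503 = 17860

17860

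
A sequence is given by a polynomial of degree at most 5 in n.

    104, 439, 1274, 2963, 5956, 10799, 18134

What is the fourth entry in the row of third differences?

Δ: 335, 835, 1689, 2993, 4843, 7335
Δ²: 500, 854, 1304, 1850, 2492
Δ³: 354, 450, 546, 642
Δ⁴: 96, 96, 96

642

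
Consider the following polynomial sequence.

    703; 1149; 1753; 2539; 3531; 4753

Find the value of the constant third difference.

Δ: 446, 604, 786, 992, 1222
Δ²: 158, 182, 206, 230
Δ³: 24, 24, 24

24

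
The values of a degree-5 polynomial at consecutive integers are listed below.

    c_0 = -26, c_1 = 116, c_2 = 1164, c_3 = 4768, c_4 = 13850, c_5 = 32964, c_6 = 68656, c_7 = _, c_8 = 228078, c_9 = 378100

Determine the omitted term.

Using the first 7 terms:
Δ: 142  1048  3604  9082  19114  35692
Δ²: 906  2556  5478  10032  16578
Δ³: 1650  2922  4554  6546
Δ⁴: 1272  1632  1992
Δ⁵: 360  360
Constant fifth difference = 360.
Extend forward: 1992 + 360 = 2352;  6546 + 2352 = 8898;  16578 + 8898 = 25476;  35692 + 25476 = 61168;  68656 + 61168 = 129824

129824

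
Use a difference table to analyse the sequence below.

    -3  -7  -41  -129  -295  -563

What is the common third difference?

-24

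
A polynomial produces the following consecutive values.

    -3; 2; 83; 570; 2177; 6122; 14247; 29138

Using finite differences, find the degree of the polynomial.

5

D1: 5, 81, 487, 1607, 3945, 8125, 14891
D2: 76, 406, 1120, 2338, 4180, 6766
D3: 330, 714, 1218, 1842, 2586
D4: 384, 504, 624, 744
D5: 120, 120, 120
The fifth differences are constant, so the polynomial has degree 5.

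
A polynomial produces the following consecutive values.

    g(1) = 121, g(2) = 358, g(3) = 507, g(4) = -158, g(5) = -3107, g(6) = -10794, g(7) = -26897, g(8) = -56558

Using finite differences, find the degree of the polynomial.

Δ: 237, 149, -665, -2949, -7687, -16103, -29661
Δ²: -88, -814, -2284, -4738, -8416, -13558
Δ³: -726, -1470, -2454, -3678, -5142
Δ⁴: -744, -984, -1224, -1464
Δ⁵: -240, -240, -240
The fifth differences are constant, so the polynomial has degree 5.

5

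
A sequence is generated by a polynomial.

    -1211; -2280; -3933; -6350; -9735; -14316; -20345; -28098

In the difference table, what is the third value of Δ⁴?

-24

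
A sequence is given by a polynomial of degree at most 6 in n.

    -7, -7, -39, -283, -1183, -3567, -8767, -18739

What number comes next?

First differences: 0, -32, -244, -900, -2384, -5200, -9972
Second differences: -32, -212, -656, -1484, -2816, -4772
Third differences: -180, -444, -828, -1332, -1956
Fourth differences: -264, -384, -504, -624
Fifth differences: -120, -120, -120
The fifth differences are constant (-120).
-624 − 120 = -744;  -1956 − 744 = -2700;  -4772 − 2700 = -7472;  -9972 − 7472 = -17444;  -18739 − 17444 = -36183

-36183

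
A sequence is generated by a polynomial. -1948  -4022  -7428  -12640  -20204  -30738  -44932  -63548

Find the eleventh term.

-154628

First differences: -2074 , -3406 , -5212 , -7564 , -10534 , -14194 , -18616
Second differences: -1332 , -1806 , -2352 , -2970 , -3660 , -4422
Third differences: -474 , -546 , -618 , -690 , -762
Fourth differences: -72 , -72 , -72 , -72
The fourth differences are constant (-72).
-762 − 72 = -834;  -4422 − 834 = -5256;  -18616 − 5256 = -23872;  -63548 − 23872 = -87420
-834 − 72 = -906;  -5256 − 906 = -6162;  -23872 − 6162 = -30034;  -87420 − 30034 = -117454
-906 − 72 = -978;  -6162 − 978 = -7140;  -30034 − 7140 = -37174;  -117454 − 37174 = -154628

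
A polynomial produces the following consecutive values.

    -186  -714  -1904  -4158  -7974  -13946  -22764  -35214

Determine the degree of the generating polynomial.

4

First differences: -528, -1190, -2254, -3816, -5972, -8818, -12450
Second differences: -662, -1064, -1562, -2156, -2846, -3632
Third differences: -402, -498, -594, -690, -786
Fourth differences: -96, -96, -96, -96
The fourth differences are constant, so the polynomial has degree 4.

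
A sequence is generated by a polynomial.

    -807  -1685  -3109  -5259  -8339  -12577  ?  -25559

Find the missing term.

-18225

Using the first 6 terms:
First differences: -878  -1424  -2150  -3080  -4238
Second differences: -546  -726  -930  -1158
Third differences: -180  -204  -228
Fourth differences: -24  -24
Constant fourth difference = -24.
Extend forward: -228 − 24 = -252;  -1158 − 252 = -1410;  -4238 − 1410 = -5648;  -12577 − 5648 = -18225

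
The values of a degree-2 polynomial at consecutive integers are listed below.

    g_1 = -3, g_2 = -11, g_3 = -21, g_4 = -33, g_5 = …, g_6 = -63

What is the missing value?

-47

Using the first 4 terms:
Δ: -8  -10  -12
Δ²: -2  -2
Constant second difference = -2.
Extend forward: -12 − 2 = -14;  -33 − 14 = -47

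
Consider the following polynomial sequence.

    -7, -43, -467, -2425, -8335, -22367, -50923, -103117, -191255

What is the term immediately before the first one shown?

-5

First differences: -36, -424, -1958, -5910, -14032, -28556, -52194, -88138
Second differences: -388, -1534, -3952, -8122, -14524, -23638, -35944
Third differences: -1146, -2418, -4170, -6402, -9114, -12306
Fourth differences: -1272, -1752, -2232, -2712, -3192
Fifth differences: -480, -480, -480, -480
The fifth differences are constant at -480.
Work back: -1272 + 480 = -792;  -1146 + 792 = -354;  -388 + 354 = -34;  -36 + 34 = -2;  -7 + 2 = -5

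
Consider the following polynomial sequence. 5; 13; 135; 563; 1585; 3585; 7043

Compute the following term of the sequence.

12535

Δ: 8  122  428  1022  2000  3458
Δ²: 114  306  594  978  1458
Δ³: 192  288  384  480
Δ⁴: 96  96  96
The fourth differences are constant (96).
480 + 96 = 576;  1458 + 576 = 2034;  3458 + 2034 = 5492;  7043 + 5492 = 12535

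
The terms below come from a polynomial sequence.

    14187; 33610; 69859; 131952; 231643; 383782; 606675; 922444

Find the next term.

19423, 36249, 62093, 99691, 152139, 222893, 315769
16826, 25844, 37598, 52448, 70754, 92876
9018, 11754, 14850, 18306, 22122
2736, 3096, 3456, 3816
360, 360, 360
Constant fifth difference = 360, so extend:
3816 + 360 = 4176;  22122 + 4176 = 26298;  92876 + 26298 = 119174;  315769 + 119174 = 434943;  922444 + 434943 = 1357387

1357387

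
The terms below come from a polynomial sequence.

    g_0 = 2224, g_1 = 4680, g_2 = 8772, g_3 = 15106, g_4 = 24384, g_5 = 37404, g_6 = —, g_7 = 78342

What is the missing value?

55060

Using the first 6 terms:
First differences: 2456, 4092, 6334, 9278, 13020
Second differences: 1636, 2242, 2944, 3742
Third differences: 606, 702, 798
Fourth differences: 96, 96
Constant fourth difference = 96.
Extend forward: 798 + 96 = 894;  3742 + 894 = 4636;  13020 + 4636 = 17656;  37404 + 17656 = 55060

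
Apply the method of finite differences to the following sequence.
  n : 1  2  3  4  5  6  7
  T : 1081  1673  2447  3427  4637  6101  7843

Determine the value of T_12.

592, 774, 980, 1210, 1464, 1742
182, 206, 230, 254, 278
24, 24, 24, 24
Third differences constant at 24.
278 + 24 = 302;  1742 + 302 = 2044;  7843 + 2044 = 9887
302 + 24 = 326;  2044 + 326 = 2370;  9887 + 2370 = 12257
326 + 24 = 350;  2370 + 350 = 2720;  12257 + 2720 = 14977
350 + 24 = 374;  2720 + 374 = 3094;  14977 + 3094 = 18071
374 + 24 = 398;  3094 + 398 = 3492;  18071 + 3492 = 21563

21563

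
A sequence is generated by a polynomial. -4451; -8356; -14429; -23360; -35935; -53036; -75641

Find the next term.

D1: -3905  -6073  -8931  -12575  -17101  -22605
D2: -2168  -2858  -3644  -4526  -5504
D3: -690  -786  -882  -978
D4: -96  -96  -96
Fourth differences constant at -96.
-978 − 96 = -1074;  -5504 − 1074 = -6578;  -22605 − 6578 = -29183;  -75641 − 29183 = -104824

-104824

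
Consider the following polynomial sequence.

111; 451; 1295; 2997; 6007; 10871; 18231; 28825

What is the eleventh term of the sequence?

88831

Δ: 340 , 844 , 1702 , 3010 , 4864 , 7360 , 10594
Δ²: 504 , 858 , 1308 , 1854 , 2496 , 3234
Δ³: 354 , 450 , 546 , 642 , 738
Δ⁴: 96 , 96 , 96 , 96
Fourth differences constant at 96.
738 + 96 = 834;  3234 + 834 = 4068;  10594 + 4068 = 14662;  28825 + 14662 = 43487
834 + 96 = 930;  4068 + 930 = 4998;  14662 + 4998 = 19660;  43487 + 19660 = 63147
930 + 96 = 1026;  4998 + 1026 = 6024;  19660 + 6024 = 25684;  63147 + 25684 = 88831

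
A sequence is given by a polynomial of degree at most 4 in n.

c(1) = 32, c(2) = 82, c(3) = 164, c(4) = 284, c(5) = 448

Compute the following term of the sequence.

50  82  120  164
32  38  44
6  6
Constant third difference = 6, so extend:
44 + 6 = 50;  164 + 50 = 214;  448 + 214 = 662

662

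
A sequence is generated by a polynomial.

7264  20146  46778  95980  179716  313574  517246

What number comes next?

815008

Δ: 12882, 26632, 49202, 83736, 133858, 203672
Δ²: 13750, 22570, 34534, 50122, 69814
Δ³: 8820, 11964, 15588, 19692
Δ⁴: 3144, 3624, 4104
Δ⁵: 480, 480
Constant fifth difference = 480, so extend:
4104 + 480 = 4584;  19692 + 4584 = 24276;  69814 + 24276 = 94090;  203672 + 94090 = 297762;  517246 + 297762 = 815008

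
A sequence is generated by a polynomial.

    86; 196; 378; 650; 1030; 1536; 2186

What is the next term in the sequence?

110, 182, 272, 380, 506, 650
72, 90, 108, 126, 144
18, 18, 18, 18
The third differences are constant (18).
144 + 18 = 162;  650 + 162 = 812;  2186 + 812 = 2998

2998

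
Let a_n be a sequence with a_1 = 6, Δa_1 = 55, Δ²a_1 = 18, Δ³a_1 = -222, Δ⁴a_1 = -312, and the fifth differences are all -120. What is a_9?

-40042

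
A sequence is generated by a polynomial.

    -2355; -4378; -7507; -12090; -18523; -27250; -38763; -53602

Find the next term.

-72355

Δ: -2023, -3129, -4583, -6433, -8727, -11513, -14839
Δ²: -1106, -1454, -1850, -2294, -2786, -3326
Δ³: -348, -396, -444, -492, -540
Δ⁴: -48, -48, -48, -48
Fourth differences constant at -48.
-540 − 48 = -588;  -3326 − 588 = -3914;  -14839 − 3914 = -18753;  -53602 − 18753 = -72355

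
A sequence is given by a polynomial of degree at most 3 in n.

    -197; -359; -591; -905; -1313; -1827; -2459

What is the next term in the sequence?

-3221

D1: -162, -232, -314, -408, -514, -632
D2: -70, -82, -94, -106, -118
D3: -12, -12, -12, -12
The third differences are constant (-12).
-118 − 12 = -130;  -632 − 130 = -762;  -2459 − 762 = -3221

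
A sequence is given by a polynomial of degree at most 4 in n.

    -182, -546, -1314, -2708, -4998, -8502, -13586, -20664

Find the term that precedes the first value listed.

-48

First differences: -364, -768, -1394, -2290, -3504, -5084, -7078
Second differences: -404, -626, -896, -1214, -1580, -1994
Third differences: -222, -270, -318, -366, -414
Fourth differences: -48, -48, -48, -48
The fourth differences are constant at -48.
Work back: -222 + 48 = -174;  -404 + 174 = -230;  -364 + 230 = -134;  -182 + 134 = -48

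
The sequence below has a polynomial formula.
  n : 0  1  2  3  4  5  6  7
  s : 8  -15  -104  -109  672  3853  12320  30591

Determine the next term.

65176

First differences: -23, -89, -5, 781, 3181, 8467, 18271
Second differences: -66, 84, 786, 2400, 5286, 9804
Third differences: 150, 702, 1614, 2886, 4518
Fourth differences: 552, 912, 1272, 1632
Fifth differences: 360, 360, 360
Fifth differences constant at 360.
1632 + 360 = 1992;  4518 + 1992 = 6510;  9804 + 6510 = 16314;  18271 + 16314 = 34585;  30591 + 34585 = 65176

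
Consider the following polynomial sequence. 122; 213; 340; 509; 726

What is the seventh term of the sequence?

1328

D1: 91 , 127 , 169 , 217
D2: 36 , 42 , 48
D3: 6 , 6
The third differences are constant (6).
48 + 6 = 54;  217 + 54 = 271;  726 + 271 = 997
54 + 6 = 60;  271 + 60 = 331;  997 + 331 = 1328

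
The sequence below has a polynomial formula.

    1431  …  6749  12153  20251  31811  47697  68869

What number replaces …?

Using the last 6 terms:
First differences: 5404, 8098, 11560, 15886, 21172
Second differences: 2694, 3462, 4326, 5286
Third differences: 768, 864, 960
Fourth differences: 96, 96
Constant fourth difference = 96.
Extend backward: 768 − 96 = 672;  2694 − 672 = 2022;  5404 − 2022 = 3382;  6749 − 3382 = 3367

3367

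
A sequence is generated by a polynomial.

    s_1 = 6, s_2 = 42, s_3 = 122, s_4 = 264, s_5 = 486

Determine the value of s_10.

First differences: 36, 80, 142, 222
Second differences: 44, 62, 80
Third differences: 18, 18
Third differences constant at 18.
80 + 18 = 98;  222 + 98 = 320;  486 + 320 = 806
98 + 18 = 116;  320 + 116 = 436;  806 + 436 = 1242
116 + 18 = 134;  436 + 134 = 570;  1242 + 570 = 1812
134 + 18 = 152;  570 + 152 = 722;  1812 + 722 = 2534
152 + 18 = 170;  722 + 170 = 892;  2534 + 892 = 3426

3426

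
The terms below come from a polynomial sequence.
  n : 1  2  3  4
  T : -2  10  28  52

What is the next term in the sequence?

12, 18, 24
6, 6
Constant second difference = 6, so extend:
24 + 6 = 30;  52 + 30 = 82

82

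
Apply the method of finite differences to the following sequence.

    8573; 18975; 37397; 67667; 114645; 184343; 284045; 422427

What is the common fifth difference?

120

First differences: 10402, 18422, 30270, 46978, 69698, 99702, 138382
Second differences: 8020, 11848, 16708, 22720, 30004, 38680
Third differences: 3828, 4860, 6012, 7284, 8676
Fourth differences: 1032, 1152, 1272, 1392
Fifth differences: 120, 120, 120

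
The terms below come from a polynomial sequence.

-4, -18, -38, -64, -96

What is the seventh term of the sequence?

-14 , -20 , -26 , -32
-6 , -6 , -6
The second differences are constant (-6).
-32 − 6 = -38;  -96 − 38 = -134
-38 − 6 = -44;  -134 − 44 = -178

-178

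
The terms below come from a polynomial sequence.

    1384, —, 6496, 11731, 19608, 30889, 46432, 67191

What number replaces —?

3237

Using the last 6 terms:
5235, 7877, 11281, 15543, 20759
2642, 3404, 4262, 5216
762, 858, 954
96, 96
Constant fourth difference = 96.
Extend backward: 762 − 96 = 666;  2642 − 666 = 1976;  5235 − 1976 = 3259;  6496 − 3259 = 3237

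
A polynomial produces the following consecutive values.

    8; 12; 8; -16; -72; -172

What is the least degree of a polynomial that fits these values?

4, -4, -24, -56, -100
-8, -20, -32, -44
-12, -12, -12
The third differences are constant, so the polynomial has degree 3.

3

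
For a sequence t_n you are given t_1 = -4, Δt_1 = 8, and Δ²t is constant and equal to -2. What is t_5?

Build the table forward from the leading diagonal:
Second differences: -2, -2, -2, -2, -2
First differences: 8, 6, 4, 2, 0
t: -4, 4, 10, 14, 16

16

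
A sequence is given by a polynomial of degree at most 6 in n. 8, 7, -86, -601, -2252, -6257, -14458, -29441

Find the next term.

First differences: -1  -93  -515  -1651  -4005  -8201  -14983
Second differences: -92  -422  -1136  -2354  -4196  -6782
Third differences: -330  -714  -1218  -1842  -2586
Fourth differences: -384  -504  -624  -744
Fifth differences: -120  -120  -120
Constant fifth difference = -120, so extend:
-744 − 120 = -864;  -2586 − 864 = -3450;  -6782 − 3450 = -10232;  -14983 − 10232 = -25215;  -29441 − 25215 = -54656

-54656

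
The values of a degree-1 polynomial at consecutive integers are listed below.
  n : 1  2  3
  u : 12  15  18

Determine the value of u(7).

30

3, 3
First differences constant at 3.
18 + 3 = 21
21 + 3 = 24
24 + 3 = 27
27 + 3 = 30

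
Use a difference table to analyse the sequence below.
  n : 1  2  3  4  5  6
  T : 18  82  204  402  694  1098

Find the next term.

1632

Δ: 64, 122, 198, 292, 404
Δ²: 58, 76, 94, 112
Δ³: 18, 18, 18
Constant third difference = 18, so extend:
112 + 18 = 130;  404 + 130 = 534;  1098 + 534 = 1632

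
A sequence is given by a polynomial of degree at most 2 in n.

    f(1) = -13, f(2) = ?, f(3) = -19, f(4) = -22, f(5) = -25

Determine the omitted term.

-16

Using the last 3 terms:
D1: -3  -3
Constant first difference = -3.
Extend backward: -19 + 3 = -16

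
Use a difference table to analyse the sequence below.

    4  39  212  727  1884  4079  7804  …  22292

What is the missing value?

13647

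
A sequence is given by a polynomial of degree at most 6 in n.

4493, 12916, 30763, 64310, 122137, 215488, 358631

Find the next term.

569218

Δ: 8423 , 17847 , 33547 , 57827 , 93351 , 143143
Δ²: 9424 , 15700 , 24280 , 35524 , 49792
Δ³: 6276 , 8580 , 11244 , 14268
Δ⁴: 2304 , 2664 , 3024
Δ⁵: 360 , 360
Fifth differences constant at 360.
3024 + 360 = 3384;  14268 + 3384 = 17652;  49792 + 17652 = 67444;  143143 + 67444 = 210587;  358631 + 210587 = 569218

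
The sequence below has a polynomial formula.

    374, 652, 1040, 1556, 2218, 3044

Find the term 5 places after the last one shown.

10264

D1: 278, 388, 516, 662, 826
D2: 110, 128, 146, 164
D3: 18, 18, 18
The third differences are constant (18).
164 + 18 = 182;  826 + 182 = 1008;  3044 + 1008 = 4052
182 + 18 = 200;  1008 + 200 = 1208;  4052 + 1208 = 5260
200 + 18 = 218;  1208 + 218 = 1426;  5260 + 1426 = 6686
218 + 18 = 236;  1426 + 236 = 1662;  6686 + 1662 = 8348
236 + 18 = 254;  1662 + 254 = 1916;  8348 + 1916 = 10264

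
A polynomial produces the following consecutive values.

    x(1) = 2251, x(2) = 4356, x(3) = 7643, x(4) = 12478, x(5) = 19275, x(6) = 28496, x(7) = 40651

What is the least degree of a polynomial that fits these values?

4

D1: 2105, 3287, 4835, 6797, 9221, 12155
D2: 1182, 1548, 1962, 2424, 2934
D3: 366, 414, 462, 510
D4: 48, 48, 48
The fourth differences are constant, so the polynomial has degree 4.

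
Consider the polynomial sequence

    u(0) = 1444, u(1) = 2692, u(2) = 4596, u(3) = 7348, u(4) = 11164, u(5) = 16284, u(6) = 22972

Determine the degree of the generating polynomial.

First differences: 1248, 1904, 2752, 3816, 5120, 6688
Second differences: 656, 848, 1064, 1304, 1568
Third differences: 192, 216, 240, 264
Fourth differences: 24, 24, 24
The fourth differences are constant, so the polynomial has degree 4.

4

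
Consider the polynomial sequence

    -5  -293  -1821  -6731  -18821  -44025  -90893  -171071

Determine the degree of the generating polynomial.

5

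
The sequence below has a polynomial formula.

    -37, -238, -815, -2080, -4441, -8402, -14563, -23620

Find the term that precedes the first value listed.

-201  -577  -1265  -2361  -3961  -6161  -9057
-376  -688  -1096  -1600  -2200  -2896
-312  -408  -504  -600  -696
-96  -96  -96  -96
The fourth differences are constant at -96.
Work back: -312 + 96 = -216;  -376 + 216 = -160;  -201 + 160 = -41;  -37 + 41 = 4

4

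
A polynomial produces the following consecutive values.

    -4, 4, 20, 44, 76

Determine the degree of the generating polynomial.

D1: 8, 16, 24, 32
D2: 8, 8, 8
The second differences are constant, so the polynomial has degree 2.

2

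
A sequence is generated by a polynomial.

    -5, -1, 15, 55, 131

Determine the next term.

255

4  16  40  76
12  24  36
12  12
Constant third difference = 12, so extend:
36 + 12 = 48;  76 + 48 = 124;  131 + 124 = 255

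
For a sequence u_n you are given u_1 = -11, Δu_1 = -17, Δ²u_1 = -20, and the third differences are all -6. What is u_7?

-533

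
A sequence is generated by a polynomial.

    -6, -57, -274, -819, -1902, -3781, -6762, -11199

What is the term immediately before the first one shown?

First differences: -51  -217  -545  -1083  -1879  -2981  -4437
Second differences: -166  -328  -538  -796  -1102  -1456
Third differences: -162  -210  -258  -306  -354
Fourth differences: -48  -48  -48  -48
The fourth differences are constant at -48.
Work back: -162 + 48 = -114;  -166 + 114 = -52;  -51 + 52 = 1;  -6 − 1 = -7

-7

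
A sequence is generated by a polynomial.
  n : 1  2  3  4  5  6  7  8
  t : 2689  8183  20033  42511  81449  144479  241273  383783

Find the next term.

Δ: 5494, 11850, 22478, 38938, 63030, 96794, 142510
Δ²: 6356, 10628, 16460, 24092, 33764, 45716
Δ³: 4272, 5832, 7632, 9672, 11952
Δ⁴: 1560, 1800, 2040, 2280
Δ⁵: 240, 240, 240
Fifth differences constant at 240.
2280 + 240 = 2520;  11952 + 2520 = 14472;  45716 + 14472 = 60188;  142510 + 60188 = 202698;  383783 + 202698 = 586481

586481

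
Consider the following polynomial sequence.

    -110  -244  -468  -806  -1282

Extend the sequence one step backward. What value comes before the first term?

-42

Δ: -134, -224, -338, -476
Δ²: -90, -114, -138
Δ³: -24, -24
The third differences are constant at -24.
Work back: -90 + 24 = -66;  -134 + 66 = -68;  -110 + 68 = -42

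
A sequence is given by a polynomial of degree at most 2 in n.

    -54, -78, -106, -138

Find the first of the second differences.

-4

Δ: -24, -28, -32
Δ²: -4, -4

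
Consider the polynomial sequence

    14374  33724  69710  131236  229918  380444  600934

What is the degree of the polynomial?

D1: 19350, 35986, 61526, 98682, 150526, 220490
D2: 16636, 25540, 37156, 51844, 69964
D3: 8904, 11616, 14688, 18120
D4: 2712, 3072, 3432
D5: 360, 360
The fifth differences are constant, so the polynomial has degree 5.

5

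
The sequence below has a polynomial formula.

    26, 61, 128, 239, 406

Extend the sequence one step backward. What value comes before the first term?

11

D1: 35  67  111  167
D2: 32  44  56
D3: 12  12
The third differences are constant at 12.
Work back: 32 − 12 = 20;  35 − 20 = 15;  26 − 15 = 11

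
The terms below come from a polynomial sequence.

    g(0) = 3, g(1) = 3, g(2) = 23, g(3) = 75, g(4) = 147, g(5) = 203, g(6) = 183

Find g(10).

D1: 0, 20, 52, 72, 56, -20
D2: 20, 32, 20, -16, -76
D3: 12, -12, -36, -60
D4: -24, -24, -24
The fourth differences are constant (-24).
-60 − 24 = -84;  -76 − 84 = -160;  -20 − 160 = -180;  183 − 180 = 3
-84 − 24 = -108;  -160 − 108 = -268;  -180 − 268 = -448;  3 − 448 = -445
-108 − 24 = -132;  -268 − 132 = -400;  -448 − 400 = -848;  -445 − 848 = -1293
-132 − 24 = -156;  -400 − 156 = -556;  -848 − 556 = -1404;  -1293 − 1404 = -2697

-2697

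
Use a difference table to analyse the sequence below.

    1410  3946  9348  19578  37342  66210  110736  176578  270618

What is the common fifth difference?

120

Δ: 2536, 5402, 10230, 17764, 28868, 44526, 65842, 94040
Δ²: 2866, 4828, 7534, 11104, 15658, 21316, 28198
Δ³: 1962, 2706, 3570, 4554, 5658, 6882
Δ⁴: 744, 864, 984, 1104, 1224
Δ⁵: 120, 120, 120, 120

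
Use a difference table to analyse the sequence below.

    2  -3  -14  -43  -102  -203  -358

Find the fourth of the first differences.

First differences: -5, -11, -29, -59, -101, -155
Second differences: -6, -18, -30, -42, -54
Third differences: -12, -12, -12, -12

-59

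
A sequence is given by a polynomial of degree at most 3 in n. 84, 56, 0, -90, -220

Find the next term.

-396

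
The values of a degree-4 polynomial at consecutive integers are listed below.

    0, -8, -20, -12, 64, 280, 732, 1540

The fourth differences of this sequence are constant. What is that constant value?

24

D1: -8, -12, 8, 76, 216, 452, 808
D2: -4, 20, 68, 140, 236, 356
D3: 24, 48, 72, 96, 120
D4: 24, 24, 24, 24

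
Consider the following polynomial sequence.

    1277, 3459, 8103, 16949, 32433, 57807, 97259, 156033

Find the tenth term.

358523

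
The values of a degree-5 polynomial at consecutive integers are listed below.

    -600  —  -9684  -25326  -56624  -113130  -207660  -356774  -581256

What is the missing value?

-2930

Using the last 7 terms:
-15642, -31298, -56506, -94530, -149114, -224482
-15656, -25208, -38024, -54584, -75368
-9552, -12816, -16560, -20784
-3264, -3744, -4224
-480, -480
Constant fifth difference = -480.
Extend backward: -3264 + 480 = -2784;  -9552 + 2784 = -6768;  -15656 + 6768 = -8888;  -15642 + 8888 = -6754;  -9684 + 6754 = -2930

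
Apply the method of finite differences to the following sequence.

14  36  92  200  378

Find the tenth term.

Δ: 22, 56, 108, 178
Δ²: 34, 52, 70
Δ³: 18, 18
The third differences are constant (18).
70 + 18 = 88;  178 + 88 = 266;  378 + 266 = 644
88 + 18 = 106;  266 + 106 = 372;  644 + 372 = 1016
106 + 18 = 124;  372 + 124 = 496;  1016 + 496 = 1512
124 + 18 = 142;  496 + 142 = 638;  1512 + 638 = 2150
142 + 18 = 160;  638 + 160 = 798;  2150 + 798 = 2948

2948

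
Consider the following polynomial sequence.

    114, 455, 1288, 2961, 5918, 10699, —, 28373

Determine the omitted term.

17940

Using the first 6 terms:
First differences: 341, 833, 1673, 2957, 4781
Second differences: 492, 840, 1284, 1824
Third differences: 348, 444, 540
Fourth differences: 96, 96
Constant fourth difference = 96.
Extend forward: 540 + 96 = 636;  1824 + 636 = 2460;  4781 + 2460 = 7241;  10699 + 7241 = 17940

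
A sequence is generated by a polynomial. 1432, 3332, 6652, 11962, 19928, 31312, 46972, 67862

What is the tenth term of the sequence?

129628

1900  3320  5310  7966  11384  15660  20890
1420  1990  2656  3418  4276  5230
570  666  762  858  954
96  96  96  96
Fourth differences constant at 96.
954 + 96 = 1050;  5230 + 1050 = 6280;  20890 + 6280 = 27170;  67862 + 27170 = 95032
1050 + 96 = 1146;  6280 + 1146 = 7426;  27170 + 7426 = 34596;  95032 + 34596 = 129628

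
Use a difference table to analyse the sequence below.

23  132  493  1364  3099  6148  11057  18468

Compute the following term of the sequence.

First differences: 109  361  871  1735  3049  4909  7411
Second differences: 252  510  864  1314  1860  2502
Third differences: 258  354  450  546  642
Fourth differences: 96  96  96  96
The fourth differences are constant (96).
642 + 96 = 738;  2502 + 738 = 3240;  7411 + 3240 = 10651;  18468 + 10651 = 29119

29119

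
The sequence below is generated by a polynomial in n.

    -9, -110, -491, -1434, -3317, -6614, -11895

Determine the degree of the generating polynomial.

-101, -381, -943, -1883, -3297, -5281
-280, -562, -940, -1414, -1984
-282, -378, -474, -570
-96, -96, -96
The fourth differences are constant, so the polynomial has degree 4.

4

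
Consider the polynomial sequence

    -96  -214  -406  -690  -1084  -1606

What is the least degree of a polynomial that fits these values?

3

D1: -118, -192, -284, -394, -522
D2: -74, -92, -110, -128
D3: -18, -18, -18
The third differences are constant, so the polynomial has degree 3.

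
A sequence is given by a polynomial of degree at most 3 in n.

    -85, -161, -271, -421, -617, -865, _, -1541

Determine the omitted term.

Using the first 6 terms:
D1: -76, -110, -150, -196, -248
D2: -34, -40, -46, -52
D3: -6, -6, -6
Constant third difference = -6.
Extend forward: -52 − 6 = -58;  -248 − 58 = -306;  -865 − 306 = -1171

-1171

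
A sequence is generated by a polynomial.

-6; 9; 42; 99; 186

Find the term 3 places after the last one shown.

15, 33, 57, 87
18, 24, 30
6, 6
Constant third difference = 6, so extend:
30 + 6 = 36;  87 + 36 = 123;  186 + 123 = 309
36 + 6 = 42;  123 + 42 = 165;  309 + 165 = 474
42 + 6 = 48;  165 + 48 = 213;  474 + 213 = 687

687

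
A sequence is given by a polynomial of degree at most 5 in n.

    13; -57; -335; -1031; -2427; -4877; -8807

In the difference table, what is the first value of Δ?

First differences: -70, -278, -696, -1396, -2450, -3930
Second differences: -208, -418, -700, -1054, -1480
Third differences: -210, -282, -354, -426
Fourth differences: -72, -72, -72

-70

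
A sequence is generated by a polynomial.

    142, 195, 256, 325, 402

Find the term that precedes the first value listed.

97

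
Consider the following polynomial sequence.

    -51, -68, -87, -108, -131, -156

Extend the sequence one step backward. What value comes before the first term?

D1: -17, -19, -21, -23, -25
D2: -2, -2, -2, -2
The second differences are constant at -2.
Work back: -17 + 2 = -15;  -51 + 15 = -36

-36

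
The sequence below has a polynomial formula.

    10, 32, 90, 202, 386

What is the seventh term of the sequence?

1042

Δ: 22, 58, 112, 184
Δ²: 36, 54, 72
Δ³: 18, 18
The third differences are constant (18).
72 + 18 = 90;  184 + 90 = 274;  386 + 274 = 660
90 + 18 = 108;  274 + 108 = 382;  660 + 382 = 1042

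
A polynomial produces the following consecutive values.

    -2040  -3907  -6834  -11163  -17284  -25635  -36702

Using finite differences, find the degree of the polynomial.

4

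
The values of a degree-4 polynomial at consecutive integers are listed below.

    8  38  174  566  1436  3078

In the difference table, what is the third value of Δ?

392

Δ: 30, 136, 392, 870, 1642
Δ²: 106, 256, 478, 772
Δ³: 150, 222, 294
Δ⁴: 72, 72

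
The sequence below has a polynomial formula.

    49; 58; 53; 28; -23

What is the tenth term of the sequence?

Δ: 9, -5, -25, -51
Δ²: -14, -20, -26
Δ³: -6, -6
The third differences are constant (-6).
-26 − 6 = -32;  -51 − 32 = -83;  -23 − 83 = -106
-32 − 6 = -38;  -83 − 38 = -121;  -106 − 121 = -227
-38 − 6 = -44;  -121 − 44 = -165;  -227 − 165 = -392
-44 − 6 = -50;  -165 − 50 = -215;  -392 − 215 = -607
-50 − 6 = -56;  -215 − 56 = -271;  -607 − 271 = -878

-878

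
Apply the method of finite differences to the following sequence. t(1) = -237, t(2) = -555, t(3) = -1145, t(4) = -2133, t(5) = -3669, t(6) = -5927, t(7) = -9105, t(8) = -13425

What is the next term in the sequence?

-19133

D1: -318  -590  -988  -1536  -2258  -3178  -4320
D2: -272  -398  -548  -722  -920  -1142
D3: -126  -150  -174  -198  -222
D4: -24  -24  -24  -24
Constant fourth difference = -24, so extend:
-222 − 24 = -246;  -1142 − 246 = -1388;  -4320 − 1388 = -5708;  -13425 − 5708 = -19133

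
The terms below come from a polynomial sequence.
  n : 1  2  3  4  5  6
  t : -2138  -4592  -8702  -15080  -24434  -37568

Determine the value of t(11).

First differences: -2454, -4110, -6378, -9354, -13134
Second differences: -1656, -2268, -2976, -3780
Third differences: -612, -708, -804
Fourth differences: -96, -96
Fourth differences constant at -96.
-804 − 96 = -900;  -3780 − 900 = -4680;  -13134 − 4680 = -17814;  -37568 − 17814 = -55382
-900 − 96 = -996;  -4680 − 996 = -5676;  -17814 − 5676 = -23490;  -55382 − 23490 = -78872
-996 − 96 = -1092;  -5676 − 1092 = -6768;  -23490 − 6768 = -30258;  -78872 − 30258 = -109130
-1092 − 96 = -1188;  -6768 − 1188 = -7956;  -30258 − 7956 = -38214;  -109130 − 38214 = -147344
-1188 − 96 = -1284;  -7956 − 1284 = -9240;  -38214 − 9240 = -47454;  -147344 − 47454 = -194798

-194798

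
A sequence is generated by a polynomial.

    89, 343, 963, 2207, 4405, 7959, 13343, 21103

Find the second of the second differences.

624

D1: 254, 620, 1244, 2198, 3554, 5384, 7760
D2: 366, 624, 954, 1356, 1830, 2376
D3: 258, 330, 402, 474, 546
D4: 72, 72, 72, 72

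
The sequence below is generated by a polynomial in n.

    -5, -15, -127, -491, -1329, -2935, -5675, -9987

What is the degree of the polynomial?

4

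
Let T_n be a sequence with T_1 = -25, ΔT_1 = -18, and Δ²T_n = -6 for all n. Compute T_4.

-97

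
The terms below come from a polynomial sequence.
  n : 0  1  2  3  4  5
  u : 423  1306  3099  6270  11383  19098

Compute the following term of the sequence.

D1: 883, 1793, 3171, 5113, 7715
D2: 910, 1378, 1942, 2602
D3: 468, 564, 660
D4: 96, 96
The fourth differences are constant (96).
660 + 96 = 756;  2602 + 756 = 3358;  7715 + 3358 = 11073;  19098 + 11073 = 30171

30171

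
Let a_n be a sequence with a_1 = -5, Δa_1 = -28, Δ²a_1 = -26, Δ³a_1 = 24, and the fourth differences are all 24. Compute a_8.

Build the table forward from the leading diagonal:
Δ⁴: 24  24  24  24  24  24  24  24
Δ³: 24  48  72  96  120  144  168  192
Δ²: -26  -2  46  118  214  334  478  646
Δ: -28  -54  -56  -10  108  322  656  1134
a: -5  -33  -87  -143  -153  -45  277  933

933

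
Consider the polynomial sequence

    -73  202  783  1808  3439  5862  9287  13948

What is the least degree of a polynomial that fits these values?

D1: 275, 581, 1025, 1631, 2423, 3425, 4661
D2: 306, 444, 606, 792, 1002, 1236
D3: 138, 162, 186, 210, 234
D4: 24, 24, 24, 24
The fourth differences are constant, so the polynomial has degree 4.

4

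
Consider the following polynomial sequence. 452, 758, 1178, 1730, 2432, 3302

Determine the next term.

Δ: 306, 420, 552, 702, 870
Δ²: 114, 132, 150, 168
Δ³: 18, 18, 18
Constant third difference = 18, so extend:
168 + 18 = 186;  870 + 186 = 1056;  3302 + 1056 = 4358

4358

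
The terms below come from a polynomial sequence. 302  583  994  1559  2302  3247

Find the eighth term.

5839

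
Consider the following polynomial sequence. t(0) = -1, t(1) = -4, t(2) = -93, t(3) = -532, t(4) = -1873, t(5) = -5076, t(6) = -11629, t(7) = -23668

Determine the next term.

Δ: -3, -89, -439, -1341, -3203, -6553, -12039
Δ²: -86, -350, -902, -1862, -3350, -5486
Δ³: -264, -552, -960, -1488, -2136
Δ⁴: -288, -408, -528, -648
Δ⁵: -120, -120, -120
Constant fifth difference = -120, so extend:
-648 − 120 = -768;  -2136 − 768 = -2904;  -5486 − 2904 = -8390;  -12039 − 8390 = -20429;  -23668 − 20429 = -44097

-44097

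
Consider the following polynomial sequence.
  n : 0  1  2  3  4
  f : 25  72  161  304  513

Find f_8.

First differences: 47, 89, 143, 209
Second differences: 42, 54, 66
Third differences: 12, 12
Constant third difference = 12, so extend:
66 + 12 = 78;  209 + 78 = 287;  513 + 287 = 800
78 + 12 = 90;  287 + 90 = 377;  800 + 377 = 1177
90 + 12 = 102;  377 + 102 = 479;  1177 + 479 = 1656
102 + 12 = 114;  479 + 114 = 593;  1656 + 593 = 2249

2249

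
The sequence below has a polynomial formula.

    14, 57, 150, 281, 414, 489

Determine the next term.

D1: 43, 93, 131, 133, 75
D2: 50, 38, 2, -58
D3: -12, -36, -60
D4: -24, -24
Constant fourth difference = -24, so extend:
-60 − 24 = -84;  -58 − 84 = -142;  75 − 142 = -67;  489 − 67 = 422

422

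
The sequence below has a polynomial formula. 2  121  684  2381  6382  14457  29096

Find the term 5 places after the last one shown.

First differences: 119, 563, 1697, 4001, 8075, 14639
Second differences: 444, 1134, 2304, 4074, 6564
Third differences: 690, 1170, 1770, 2490
Fourth differences: 480, 600, 720
Fifth differences: 120, 120
Fifth differences constant at 120.
720 + 120 = 840;  2490 + 840 = 3330;  6564 + 3330 = 9894;  14639 + 9894 = 24533;  29096 + 24533 = 53629
840 + 120 = 960;  3330 + 960 = 4290;  9894 + 4290 = 14184;  24533 + 14184 = 38717;  53629 + 38717 = 92346
960 + 120 = 1080;  4290 + 1080 = 5370;  14184 + 5370 = 19554;  38717 + 19554 = 58271;  92346 + 58271 = 150617
1080 + 120 = 1200;  5370 + 1200 = 6570;  19554 + 6570 = 26124;  58271 + 26124 = 84395;  150617 + 84395 = 235012
1200 + 120 = 1320;  6570 + 1320 = 7890;  26124 + 7890 = 34014;  84395 + 34014 = 118409;  235012 + 118409 = 353421

353421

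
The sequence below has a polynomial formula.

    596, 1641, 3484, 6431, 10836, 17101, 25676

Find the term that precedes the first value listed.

91

Δ: 1045  1843  2947  4405  6265  8575
Δ²: 798  1104  1458  1860  2310
Δ³: 306  354  402  450
Δ⁴: 48  48  48
The fourth differences are constant at 48.
Work back: 306 − 48 = 258;  798 − 258 = 540;  1045 − 540 = 505;  596 − 505 = 91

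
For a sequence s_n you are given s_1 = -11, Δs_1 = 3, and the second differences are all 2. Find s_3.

-3

Build the table forward from the leading diagonal:
Δ²: 2, 2, 2
Δ: 3, 5, 7
s: -11, -8, -3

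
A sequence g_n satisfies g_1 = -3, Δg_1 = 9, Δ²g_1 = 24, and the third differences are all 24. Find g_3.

Build the table forward from the leading diagonal:
D3: 24, 24, 24
D2: 24, 48, 72
D1: 9, 33, 81
g: -3, 6, 39

39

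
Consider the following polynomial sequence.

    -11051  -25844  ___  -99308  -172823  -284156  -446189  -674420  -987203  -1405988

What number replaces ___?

-53105

Using the last 7 terms:
Δ: -73515, -111333, -162033, -228231, -312783, -418785
Δ²: -37818, -50700, -66198, -84552, -106002
Δ³: -12882, -15498, -18354, -21450
Δ⁴: -2616, -2856, -3096
Δ⁵: -240, -240
Constant fifth difference = -240.
Extend backward: -2616 + 240 = -2376;  -12882 + 2376 = -10506;  -37818 + 10506 = -27312;  -73515 + 27312 = -46203;  -99308 + 46203 = -53105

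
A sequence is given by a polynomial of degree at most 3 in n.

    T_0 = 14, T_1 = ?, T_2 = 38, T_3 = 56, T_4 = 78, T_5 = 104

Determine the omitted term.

24

Using the last 4 terms:
First differences: 18, 22, 26
Second differences: 4, 4
Constant second difference = 4.
Extend backward: 18 − 4 = 14;  38 − 14 = 24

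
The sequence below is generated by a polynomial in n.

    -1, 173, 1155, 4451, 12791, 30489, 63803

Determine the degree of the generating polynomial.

5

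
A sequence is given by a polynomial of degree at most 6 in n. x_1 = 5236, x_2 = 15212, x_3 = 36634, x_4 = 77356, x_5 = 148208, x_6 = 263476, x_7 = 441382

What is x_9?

First differences: 9976, 21422, 40722, 70852, 115268, 177906
Second differences: 11446, 19300, 30130, 44416, 62638
Third differences: 7854, 10830, 14286, 18222
Fourth differences: 2976, 3456, 3936
Fifth differences: 480, 480
Fifth differences constant at 480.
3936 + 480 = 4416;  18222 + 4416 = 22638;  62638 + 22638 = 85276;  177906 + 85276 = 263182;  441382 + 263182 = 704564
4416 + 480 = 4896;  22638 + 4896 = 27534;  85276 + 27534 = 112810;  263182 + 112810 = 375992;  704564 + 375992 = 1080556

1080556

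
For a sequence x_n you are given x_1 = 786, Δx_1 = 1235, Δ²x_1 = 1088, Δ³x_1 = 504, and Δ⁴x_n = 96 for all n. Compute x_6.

Build the table forward from the leading diagonal:
Fourth differences: 96  96  96  96  96  96
Third differences: 504  600  696  792  888  984
Second differences: 1088  1592  2192  2888  3680  4568
First differences: 1235  2323  3915  6107  8995  12675
x: 786  2021  4344  8259  14366  23361

23361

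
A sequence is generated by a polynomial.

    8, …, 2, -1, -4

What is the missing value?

Using the last 3 terms:
Δ: -3  -3
Constant first difference = -3.
Extend backward: 2 + 3 = 5

5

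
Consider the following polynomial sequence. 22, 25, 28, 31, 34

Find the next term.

D1: 3, 3, 3, 3
The first differences are constant (3).
34 + 3 = 37

37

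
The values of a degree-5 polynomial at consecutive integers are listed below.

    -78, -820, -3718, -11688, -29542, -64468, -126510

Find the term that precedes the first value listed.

8

-742  -2898  -7970  -17854  -34926  -62042
-2156  -5072  -9884  -17072  -27116
-2916  -4812  -7188  -10044
-1896  -2376  -2856
-480  -480
The fifth differences are constant at -480.
Work back: -1896 + 480 = -1416;  -2916 + 1416 = -1500;  -2156 + 1500 = -656;  -742 + 656 = -86;  -78 + 86 = 8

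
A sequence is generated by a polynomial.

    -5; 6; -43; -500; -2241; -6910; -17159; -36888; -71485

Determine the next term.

D1: 11  -49  -457  -1741  -4669  -10249  -19729  -34597
D2: -60  -408  -1284  -2928  -5580  -9480  -14868
D3: -348  -876  -1644  -2652  -3900  -5388
D4: -528  -768  -1008  -1248  -1488
D5: -240  -240  -240  -240
The fifth differences are constant (-240).
-1488 − 240 = -1728;  -5388 − 1728 = -7116;  -14868 − 7116 = -21984;  -34597 − 21984 = -56581;  -71485 − 56581 = -128066

-128066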